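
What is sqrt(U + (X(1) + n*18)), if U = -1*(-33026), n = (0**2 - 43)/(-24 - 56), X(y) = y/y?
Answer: sqrt(13214670)/20 ≈ 181.76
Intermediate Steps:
X(y) = 1
n = 43/80 (n = (0 - 43)/(-80) = -43*(-1/80) = 43/80 ≈ 0.53750)
U = 33026
sqrt(U + (X(1) + n*18)) = sqrt(33026 + (1 + (43/80)*18)) = sqrt(33026 + (1 + 387/40)) = sqrt(33026 + 427/40) = sqrt(1321467/40) = sqrt(13214670)/20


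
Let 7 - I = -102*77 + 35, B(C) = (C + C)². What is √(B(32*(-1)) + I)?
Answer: √11922 ≈ 109.19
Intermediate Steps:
B(C) = 4*C² (B(C) = (2*C)² = 4*C²)
I = 7826 (I = 7 - (-102*77 + 35) = 7 - (-7854 + 35) = 7 - 1*(-7819) = 7 + 7819 = 7826)
√(B(32*(-1)) + I) = √(4*(32*(-1))² + 7826) = √(4*(-32)² + 7826) = √(4*1024 + 7826) = √(4096 + 7826) = √11922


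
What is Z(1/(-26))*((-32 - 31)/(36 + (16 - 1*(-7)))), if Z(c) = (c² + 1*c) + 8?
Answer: -339129/39884 ≈ -8.5029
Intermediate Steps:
Z(c) = 8 + c + c² (Z(c) = (c² + c) + 8 = (c + c²) + 8 = 8 + c + c²)
Z(1/(-26))*((-32 - 31)/(36 + (16 - 1*(-7)))) = (8 + 1/(-26) + (1/(-26))²)*((-32 - 31)/(36 + (16 - 1*(-7)))) = (8 - 1/26 + (-1/26)²)*(-63/(36 + (16 + 7))) = (8 - 1/26 + 1/676)*(-63/(36 + 23)) = 5383*(-63/59)/676 = 5383*(-63*1/59)/676 = (5383/676)*(-63/59) = -339129/39884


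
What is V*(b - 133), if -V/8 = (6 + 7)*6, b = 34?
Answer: 61776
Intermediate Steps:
V = -624 (V = -8*(6 + 7)*6 = -104*6 = -8*78 = -624)
V*(b - 133) = -624*(34 - 133) = -624*(-99) = 61776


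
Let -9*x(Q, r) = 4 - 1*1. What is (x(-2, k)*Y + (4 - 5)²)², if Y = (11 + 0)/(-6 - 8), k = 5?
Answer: 2809/1764 ≈ 1.5924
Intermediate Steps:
x(Q, r) = -⅓ (x(Q, r) = -(4 - 1*1)/9 = -(4 - 1)/9 = -⅑*3 = -⅓)
Y = -11/14 (Y = 11/(-14) = 11*(-1/14) = -11/14 ≈ -0.78571)
(x(-2, k)*Y + (4 - 5)²)² = (-⅓*(-11/14) + (4 - 5)²)² = (11/42 + (-1)²)² = (11/42 + 1)² = (53/42)² = 2809/1764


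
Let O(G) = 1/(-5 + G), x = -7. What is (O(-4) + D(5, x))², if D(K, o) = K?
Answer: 1936/81 ≈ 23.901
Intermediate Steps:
(O(-4) + D(5, x))² = (1/(-5 - 4) + 5)² = (1/(-9) + 5)² = (-⅑ + 5)² = (44/9)² = 1936/81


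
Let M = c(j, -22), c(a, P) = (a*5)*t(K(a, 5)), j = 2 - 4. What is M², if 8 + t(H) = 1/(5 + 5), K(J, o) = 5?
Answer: 6241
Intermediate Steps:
t(H) = -79/10 (t(H) = -8 + 1/(5 + 5) = -8 + 1/10 = -8 + ⅒ = -79/10)
j = -2
c(a, P) = -79*a/2 (c(a, P) = (a*5)*(-79/10) = (5*a)*(-79/10) = -79*a/2)
M = 79 (M = -79/2*(-2) = 79)
M² = 79² = 6241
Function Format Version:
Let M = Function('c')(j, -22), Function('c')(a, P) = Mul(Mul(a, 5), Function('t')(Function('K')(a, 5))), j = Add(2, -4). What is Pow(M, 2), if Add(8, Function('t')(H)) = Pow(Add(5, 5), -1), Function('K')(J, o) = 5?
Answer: 6241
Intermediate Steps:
Function('t')(H) = Rational(-79, 10) (Function('t')(H) = Add(-8, Pow(Add(5, 5), -1)) = Add(-8, Pow(10, -1)) = Add(-8, Rational(1, 10)) = Rational(-79, 10))
j = -2
Function('c')(a, P) = Mul(Rational(-79, 2), a) (Function('c')(a, P) = Mul(Mul(a, 5), Rational(-79, 10)) = Mul(Mul(5, a), Rational(-79, 10)) = Mul(Rational(-79, 2), a))
M = 79 (M = Mul(Rational(-79, 2), -2) = 79)
Pow(M, 2) = Pow(79, 2) = 6241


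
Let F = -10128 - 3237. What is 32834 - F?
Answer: 46199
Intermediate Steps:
F = -13365
32834 - F = 32834 - 1*(-13365) = 32834 + 13365 = 46199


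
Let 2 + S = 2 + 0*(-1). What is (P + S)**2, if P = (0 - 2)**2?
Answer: 16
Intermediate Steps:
S = 0 (S = -2 + (2 + 0*(-1)) = -2 + (2 + 0) = -2 + 2 = 0)
P = 4 (P = (-2)**2 = 4)
(P + S)**2 = (4 + 0)**2 = 4**2 = 16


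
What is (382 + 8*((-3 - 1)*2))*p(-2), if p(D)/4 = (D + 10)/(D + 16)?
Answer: 5088/7 ≈ 726.86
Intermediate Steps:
p(D) = 4*(10 + D)/(16 + D) (p(D) = 4*((D + 10)/(D + 16)) = 4*((10 + D)/(16 + D)) = 4*(10 + D)/(16 + D))
(382 + 8*((-3 - 1)*2))*p(-2) = (382 + 8*((-3 - 1)*2))*(4*(10 - 2)/(16 - 2)) = (382 + 8*(-4*2))*(4*8/14) = (382 + 8*(-8))*(4*(1/14)*8) = (382 - 64)*(16/7) = 318*(16/7) = 5088/7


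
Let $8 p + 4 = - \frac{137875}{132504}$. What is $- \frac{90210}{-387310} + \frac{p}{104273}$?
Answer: $\frac{997089769589135}{4281042651902016} \approx 0.23291$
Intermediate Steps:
$p = - \frac{667891}{1060032}$ ($p = - \frac{1}{2} + \frac{\left(-137875\right) \frac{1}{132504}}{8} = - \frac{1}{2} + \frac{1}{8} \left(- \frac{137875}{132504}\right) = - \frac{1}{2} - \frac{137875}{1060032} = - \frac{667891}{1060032} \approx -0.63007$)
$- \frac{90210}{-387310} + \frac{p}{104273} = - \frac{90210}{-387310} - \frac{667891}{1060032 \cdot 104273} = \left(-90210\right) \left(- \frac{1}{387310}\right) - \frac{667891}{110532716736} = \frac{9021}{38731} - \frac{667891}{110532716736} = \frac{997089769589135}{4281042651902016}$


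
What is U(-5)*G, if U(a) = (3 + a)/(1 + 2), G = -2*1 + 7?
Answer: -10/3 ≈ -3.3333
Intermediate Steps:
G = 5 (G = -2 + 7 = 5)
U(a) = 1 + a/3 (U(a) = (3 + a)/3 = (3 + a)*(⅓) = 1 + a/3)
U(-5)*G = (1 + (⅓)*(-5))*5 = (1 - 5/3)*5 = -⅔*5 = -10/3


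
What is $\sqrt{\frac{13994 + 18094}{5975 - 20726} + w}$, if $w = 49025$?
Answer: $\frac{\sqrt{1185219390993}}{4917} \approx 221.41$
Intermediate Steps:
$\sqrt{\frac{13994 + 18094}{5975 - 20726} + w} = \sqrt{\frac{13994 + 18094}{5975 - 20726} + 49025} = \sqrt{\frac{32088}{-14751} + 49025} = \sqrt{32088 \left(- \frac{1}{14751}\right) + 49025} = \sqrt{- \frac{10696}{4917} + 49025} = \sqrt{\frac{241045229}{4917}} = \frac{\sqrt{1185219390993}}{4917}$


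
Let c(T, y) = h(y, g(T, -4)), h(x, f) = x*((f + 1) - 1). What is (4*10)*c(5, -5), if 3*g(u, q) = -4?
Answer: 800/3 ≈ 266.67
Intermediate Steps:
g(u, q) = -4/3 (g(u, q) = (1/3)*(-4) = -4/3)
h(x, f) = f*x (h(x, f) = x*((1 + f) - 1) = x*f = f*x)
c(T, y) = -4*y/3
(4*10)*c(5, -5) = (4*10)*(-4/3*(-5)) = 40*(20/3) = 800/3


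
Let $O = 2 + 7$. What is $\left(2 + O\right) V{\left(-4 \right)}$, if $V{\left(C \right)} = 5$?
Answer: $55$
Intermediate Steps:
$O = 9$
$\left(2 + O\right) V{\left(-4 \right)} = \left(2 + 9\right) 5 = 11 \cdot 5 = 55$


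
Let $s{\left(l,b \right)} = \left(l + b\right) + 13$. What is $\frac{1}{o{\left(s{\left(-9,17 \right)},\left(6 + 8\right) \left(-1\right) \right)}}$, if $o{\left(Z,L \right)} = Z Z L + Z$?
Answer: $- \frac{1}{6153} \approx -0.00016252$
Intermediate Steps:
$s{\left(l,b \right)} = 13 + b + l$ ($s{\left(l,b \right)} = \left(b + l\right) + 13 = 13 + b + l$)
$o{\left(Z,L \right)} = Z + L Z^{2}$ ($o{\left(Z,L \right)} = Z^{2} L + Z = L Z^{2} + Z = Z + L Z^{2}$)
$\frac{1}{o{\left(s{\left(-9,17 \right)},\left(6 + 8\right) \left(-1\right) \right)}} = \frac{1}{\left(13 + 17 - 9\right) \left(1 + \left(6 + 8\right) \left(-1\right) \left(13 + 17 - 9\right)\right)} = \frac{1}{21 \left(1 + 14 \left(-1\right) 21\right)} = \frac{1}{21 \left(1 - 294\right)} = \frac{1}{21 \left(-293\right)} = \frac{1}{-6153} = - \frac{1}{6153}$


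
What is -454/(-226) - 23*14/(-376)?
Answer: 60869/21244 ≈ 2.8652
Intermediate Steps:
-454/(-226) - 23*14/(-376) = -454*(-1/226) - 322*(-1/376) = 227/113 + 161/188 = 60869/21244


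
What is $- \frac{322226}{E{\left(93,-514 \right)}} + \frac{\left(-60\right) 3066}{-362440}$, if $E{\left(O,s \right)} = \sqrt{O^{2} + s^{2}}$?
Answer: $\frac{4599}{9061} - \frac{322226 \sqrt{272845}}{272845} \approx -616.38$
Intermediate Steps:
$- \frac{322226}{E{\left(93,-514 \right)}} + \frac{\left(-60\right) 3066}{-362440} = - \frac{322226}{\sqrt{93^{2} + \left(-514\right)^{2}}} + \frac{\left(-60\right) 3066}{-362440} = - \frac{322226}{\sqrt{8649 + 264196}} - - \frac{4599}{9061} = - \frac{322226}{\sqrt{272845}} + \frac{4599}{9061} = - 322226 \frac{\sqrt{272845}}{272845} + \frac{4599}{9061} = - \frac{322226 \sqrt{272845}}{272845} + \frac{4599}{9061} = \frac{4599}{9061} - \frac{322226 \sqrt{272845}}{272845}$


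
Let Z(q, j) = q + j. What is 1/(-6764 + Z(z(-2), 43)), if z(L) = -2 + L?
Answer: -1/6725 ≈ -0.00014870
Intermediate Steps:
Z(q, j) = j + q
1/(-6764 + Z(z(-2), 43)) = 1/(-6764 + (43 + (-2 - 2))) = 1/(-6764 + (43 - 4)) = 1/(-6764 + 39) = 1/(-6725) = -1/6725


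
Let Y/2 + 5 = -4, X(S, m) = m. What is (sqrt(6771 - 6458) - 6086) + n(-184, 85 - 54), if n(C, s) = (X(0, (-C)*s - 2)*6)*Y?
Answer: -621902 + sqrt(313) ≈ -6.2188e+5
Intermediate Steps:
Y = -18 (Y = -10 + 2*(-4) = -10 - 8 = -18)
n(C, s) = 216 + 108*C*s (n(C, s) = (((-C)*s - 2)*6)*(-18) = ((-C*s - 2)*6)*(-18) = ((-2 - C*s)*6)*(-18) = (-12 - 6*C*s)*(-18) = 216 + 108*C*s)
(sqrt(6771 - 6458) - 6086) + n(-184, 85 - 54) = (sqrt(6771 - 6458) - 6086) + (216 + 108*(-184)*(85 - 54)) = (sqrt(313) - 6086) + (216 + 108*(-184)*31) = (-6086 + sqrt(313)) + (216 - 616032) = (-6086 + sqrt(313)) - 615816 = -621902 + sqrt(313)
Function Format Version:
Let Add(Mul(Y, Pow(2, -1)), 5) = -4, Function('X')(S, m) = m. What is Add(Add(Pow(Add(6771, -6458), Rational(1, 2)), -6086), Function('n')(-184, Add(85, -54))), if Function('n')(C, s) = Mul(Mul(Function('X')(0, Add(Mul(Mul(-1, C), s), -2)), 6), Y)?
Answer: Add(-621902, Pow(313, Rational(1, 2))) ≈ -6.2188e+5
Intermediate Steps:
Y = -18 (Y = Add(-10, Mul(2, -4)) = Add(-10, -8) = -18)
Function('n')(C, s) = Add(216, Mul(108, C, s)) (Function('n')(C, s) = Mul(Mul(Add(Mul(Mul(-1, C), s), -2), 6), -18) = Mul(Mul(Add(Mul(-1, C, s), -2), 6), -18) = Mul(Mul(Add(-2, Mul(-1, C, s)), 6), -18) = Mul(Add(-12, Mul(-6, C, s)), -18) = Add(216, Mul(108, C, s)))
Add(Add(Pow(Add(6771, -6458), Rational(1, 2)), -6086), Function('n')(-184, Add(85, -54))) = Add(Add(Pow(Add(6771, -6458), Rational(1, 2)), -6086), Add(216, Mul(108, -184, Add(85, -54)))) = Add(Add(Pow(313, Rational(1, 2)), -6086), Add(216, Mul(108, -184, 31))) = Add(Add(-6086, Pow(313, Rational(1, 2))), Add(216, -616032)) = Add(Add(-6086, Pow(313, Rational(1, 2))), -615816) = Add(-621902, Pow(313, Rational(1, 2)))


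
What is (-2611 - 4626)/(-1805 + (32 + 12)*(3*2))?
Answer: 7237/1541 ≈ 4.6963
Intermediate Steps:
(-2611 - 4626)/(-1805 + (32 + 12)*(3*2)) = -7237/(-1805 + 44*6) = -7237/(-1805 + 264) = -7237/(-1541) = -7237*(-1/1541) = 7237/1541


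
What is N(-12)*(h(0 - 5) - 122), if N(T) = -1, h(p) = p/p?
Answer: 121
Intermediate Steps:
h(p) = 1
N(-12)*(h(0 - 5) - 122) = -(1 - 122) = -1*(-121) = 121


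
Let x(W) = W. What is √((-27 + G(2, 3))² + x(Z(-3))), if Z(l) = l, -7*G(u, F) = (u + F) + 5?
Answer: √39454/7 ≈ 28.376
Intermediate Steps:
G(u, F) = -5/7 - F/7 - u/7 (G(u, F) = -((u + F) + 5)/7 = -((F + u) + 5)/7 = -(5 + F + u)/7 = -5/7 - F/7 - u/7)
√((-27 + G(2, 3))² + x(Z(-3))) = √((-27 + (-5/7 - ⅐*3 - ⅐*2))² - 3) = √((-27 + (-5/7 - 3/7 - 2/7))² - 3) = √((-27 - 10/7)² - 3) = √((-199/7)² - 3) = √(39601/49 - 3) = √(39454/49) = √39454/7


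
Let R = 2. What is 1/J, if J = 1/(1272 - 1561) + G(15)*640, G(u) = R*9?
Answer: 289/3329279 ≈ 8.6806e-5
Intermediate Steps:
G(u) = 18 (G(u) = 2*9 = 18)
J = 3329279/289 (J = 1/(1272 - 1561) + 18*640 = 1/(-289) + 11520 = -1/289 + 11520 = 3329279/289 ≈ 11520.)
1/J = 1/(3329279/289) = 289/3329279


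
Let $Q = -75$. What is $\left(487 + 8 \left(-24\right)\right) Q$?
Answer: $-22125$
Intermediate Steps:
$\left(487 + 8 \left(-24\right)\right) Q = \left(487 + 8 \left(-24\right)\right) \left(-75\right) = \left(487 - 192\right) \left(-75\right) = 295 \left(-75\right) = -22125$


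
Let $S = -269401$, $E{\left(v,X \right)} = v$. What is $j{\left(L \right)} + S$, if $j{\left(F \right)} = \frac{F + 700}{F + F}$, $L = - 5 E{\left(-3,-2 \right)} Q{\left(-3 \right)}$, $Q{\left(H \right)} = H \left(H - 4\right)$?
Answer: $- \frac{4849189}{18} \approx -2.694 \cdot 10^{5}$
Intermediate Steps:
$Q{\left(H \right)} = H \left(-4 + H\right)$
$L = 315$ ($L = \left(-5\right) \left(-3\right) \left(- 3 \left(-4 - 3\right)\right) = 15 \left(\left(-3\right) \left(-7\right)\right) = 15 \cdot 21 = 315$)
$j{\left(F \right)} = \frac{700 + F}{2 F}$
$j{\left(L \right)} + S = \frac{700 + 315}{2 \cdot 315} - 269401 = \frac{1}{2} \cdot \frac{1}{315} \cdot 1015 - 269401 = \frac{29}{18} - 269401 = - \frac{4849189}{18}$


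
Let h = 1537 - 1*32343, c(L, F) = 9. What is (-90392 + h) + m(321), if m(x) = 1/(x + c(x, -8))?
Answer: -39995339/330 ≈ -1.2120e+5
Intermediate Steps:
h = -30806 (h = 1537 - 32343 = -30806)
m(x) = 1/(9 + x) (m(x) = 1/(x + 9) = 1/(9 + x))
(-90392 + h) + m(321) = (-90392 - 30806) + 1/(9 + 321) = -121198 + 1/330 = -39995339/330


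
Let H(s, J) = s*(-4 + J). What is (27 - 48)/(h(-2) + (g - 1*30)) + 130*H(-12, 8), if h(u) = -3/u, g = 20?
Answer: -106038/17 ≈ -6237.5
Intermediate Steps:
(27 - 48)/(h(-2) + (g - 1*30)) + 130*H(-12, 8) = (27 - 48)/(-3/(-2) + (20 - 1*30)) + 130*(-12*(-4 + 8)) = -21/(-3*(-½) + (20 - 30)) + 130*(-12*4) = -21/(3/2 - 10) + 130*(-48) = -21/(-17/2) - 6240 = -21*(-2/17) - 6240 = 42/17 - 6240 = -106038/17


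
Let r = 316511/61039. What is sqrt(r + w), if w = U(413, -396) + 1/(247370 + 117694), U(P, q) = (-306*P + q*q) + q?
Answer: 5*sqrt(149195812069332322542402)/11141570748 ≈ 173.34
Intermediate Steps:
r = 316511/61039 (r = 316511*(1/61039) = 316511/61039 ≈ 5.1854)
U(P, q) = q + q**2 - 306*P (U(P, q) = (-306*P + q**2) + q = (q**2 - 306*P) + q = q + q**2 - 306*P)
w = 10967252689/365064 (w = (-396 + (-396)**2 - 306*413) + 1/(247370 + 117694) = (-396 + 156816 - 126378) + 1/365064 = 30042 + 1/365064 = 10967252689/365064 ≈ 30042.)
sqrt(r + w) = sqrt(316511/61039 + 10967252689/365064) = sqrt(669545683655575/22283141496) = 5*sqrt(149195812069332322542402)/11141570748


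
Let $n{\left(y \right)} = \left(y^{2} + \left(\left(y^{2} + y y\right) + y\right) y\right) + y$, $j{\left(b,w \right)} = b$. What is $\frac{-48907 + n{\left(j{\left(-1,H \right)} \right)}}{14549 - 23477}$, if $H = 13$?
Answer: $\frac{12227}{2232} \approx 5.478$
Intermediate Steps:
$n{\left(y \right)} = y + y^{2} + y \left(y + 2 y^{2}\right)$ ($n{\left(y \right)} = \left(y^{2} + \left(\left(y^{2} + y^{2}\right) + y\right) y\right) + y = \left(y^{2} + \left(2 y^{2} + y\right) y\right) + y = \left(y^{2} + \left(y + 2 y^{2}\right) y\right) + y = \left(y^{2} + y \left(y + 2 y^{2}\right)\right) + y = y + y^{2} + y \left(y + 2 y^{2}\right)$)
$\frac{-48907 + n{\left(j{\left(-1,H \right)} \right)}}{14549 - 23477} = \frac{-48907 - \left(1 + 2 \left(-1\right) + 2 \left(-1\right)^{2}\right)}{14549 - 23477} = \frac{-48907 - \left(1 - 2 + 2 \cdot 1\right)}{-8928} = \left(-48907 - \left(1 - 2 + 2\right)\right) \left(- \frac{1}{8928}\right) = \left(-48907 - 1\right) \left(- \frac{1}{8928}\right) = \left(-48908\right) \left(- \frac{1}{8928}\right) = \frac{12227}{2232}$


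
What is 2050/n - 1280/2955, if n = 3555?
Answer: 20098/140067 ≈ 0.14349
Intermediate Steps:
2050/n - 1280/2955 = 2050/3555 - 1280/2955 = 2050*(1/3555) - 1280*1/2955 = 410/711 - 256/591 = 20098/140067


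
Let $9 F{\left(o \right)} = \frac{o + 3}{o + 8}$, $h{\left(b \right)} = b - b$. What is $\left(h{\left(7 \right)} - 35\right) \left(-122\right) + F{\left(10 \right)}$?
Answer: $\frac{691753}{162} \approx 4270.1$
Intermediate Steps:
$h{\left(b \right)} = 0$
$F{\left(o \right)} = \frac{3 + o}{9 \left(8 + o\right)}$ ($F{\left(o \right)} = \frac{\left(o + 3\right) \frac{1}{o + 8}}{9} = \frac{\left(3 + o\right) \frac{1}{8 + o}}{9} = \frac{\frac{1}{8 + o} \left(3 + o\right)}{9} = \frac{3 + o}{9 \left(8 + o\right)}$)
$\left(h{\left(7 \right)} - 35\right) \left(-122\right) + F{\left(10 \right)} = \left(0 - 35\right) \left(-122\right) + \frac{3 + 10}{9 \left(8 + 10\right)} = \left(-35\right) \left(-122\right) + \frac{1}{9} \cdot \frac{1}{18} \cdot 13 = 4270 + \frac{1}{9} \cdot \frac{1}{18} \cdot 13 = 4270 + \frac{13}{162} = \frac{691753}{162}$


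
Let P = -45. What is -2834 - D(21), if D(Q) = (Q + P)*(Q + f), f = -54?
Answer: -3626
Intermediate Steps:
D(Q) = (-54 + Q)*(-45 + Q) (D(Q) = (Q - 45)*(Q - 54) = (-45 + Q)*(-54 + Q) = (-54 + Q)*(-45 + Q))
-2834 - D(21) = -2834 - (2430 + 21**2 - 99*21) = -2834 - (2430 + 441 - 2079) = -2834 - 1*792 = -2834 - 792 = -3626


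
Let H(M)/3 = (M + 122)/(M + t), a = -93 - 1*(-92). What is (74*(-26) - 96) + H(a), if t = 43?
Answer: -28159/14 ≈ -2011.4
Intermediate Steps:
a = -1 (a = -93 + 92 = -1)
H(M) = 3*(122 + M)/(43 + M) (H(M) = 3*((M + 122)/(M + 43)) = 3*((122 + M)/(43 + M)) = 3*(122 + M)/(43 + M))
(74*(-26) - 96) + H(a) = (74*(-26) - 96) + 3*(122 - 1)/(43 - 1) = (-1924 - 96) + 3*121/42 = -2020 + 3*(1/42)*121 = -2020 + 121/14 = -28159/14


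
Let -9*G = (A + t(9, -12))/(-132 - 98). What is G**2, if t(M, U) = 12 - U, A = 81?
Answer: 49/19044 ≈ 0.0025730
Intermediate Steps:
G = 7/138 (G = -(81 + (12 - 1*(-12)))/(9*(-132 - 98)) = -(81 + (12 + 12))/(9*(-230)) = -(81 + 24)*(-1)/(9*230) = -35*(-1)/(3*230) = -1/9*(-21/46) = 7/138 ≈ 0.050725)
G**2 = (7/138)**2 = 49/19044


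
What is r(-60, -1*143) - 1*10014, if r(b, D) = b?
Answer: -10074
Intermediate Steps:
r(-60, -1*143) - 1*10014 = -60 - 1*10014 = -60 - 10014 = -10074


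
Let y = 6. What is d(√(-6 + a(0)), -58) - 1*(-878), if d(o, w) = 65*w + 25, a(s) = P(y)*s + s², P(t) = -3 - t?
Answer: -2867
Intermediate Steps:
a(s) = s² - 9*s (a(s) = (-3 - 1*6)*s + s² = (-3 - 6)*s + s² = -9*s + s² = s² - 9*s)
d(o, w) = 25 + 65*w
d(√(-6 + a(0)), -58) - 1*(-878) = (25 + 65*(-58)) - 1*(-878) = (25 - 3770) + 878 = -3745 + 878 = -2867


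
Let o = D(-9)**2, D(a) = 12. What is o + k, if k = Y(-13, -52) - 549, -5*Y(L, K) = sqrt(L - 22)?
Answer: -405 - I*sqrt(35)/5 ≈ -405.0 - 1.1832*I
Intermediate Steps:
Y(L, K) = -sqrt(-22 + L)/5 (Y(L, K) = -sqrt(L - 22)/5 = -sqrt(-22 + L)/5)
k = -549 - I*sqrt(35)/5 (k = -sqrt(-22 - 13)/5 - 549 = -I*sqrt(35)/5 - 549 = -549 - I*sqrt(35)/5 ≈ -549.0 - 1.1832*I)
o = 144 (o = 12**2 = 144)
o + k = 144 + (-549 - I*sqrt(35)/5) = -405 - I*sqrt(35)/5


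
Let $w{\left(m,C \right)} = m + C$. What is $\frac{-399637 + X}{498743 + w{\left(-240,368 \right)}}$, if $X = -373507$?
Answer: $- \frac{773144}{498871} \approx -1.5498$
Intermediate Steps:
$w{\left(m,C \right)} = C + m$
$\frac{-399637 + X}{498743 + w{\left(-240,368 \right)}} = \frac{-399637 - 373507}{498743 + \left(368 - 240\right)} = - \frac{773144}{498743 + 128} = - \frac{773144}{498871}$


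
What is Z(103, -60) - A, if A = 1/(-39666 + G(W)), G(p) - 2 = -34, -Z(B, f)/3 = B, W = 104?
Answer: -12266681/39698 ≈ -309.00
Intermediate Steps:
Z(B, f) = -3*B
G(p) = -32 (G(p) = 2 - 34 = -32)
A = -1/39698 (A = 1/(-39666 - 32) = 1/(-39698) = -1/39698 ≈ -2.5190e-5)
Z(103, -60) - A = -3*103 - 1*(-1/39698) = -309 + 1/39698 = -12266681/39698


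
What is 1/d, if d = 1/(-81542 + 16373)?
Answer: -65169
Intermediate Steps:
d = -1/65169 (d = 1/(-65169) = -1/65169 ≈ -1.5345e-5)
1/d = 1/(-1/65169) = -65169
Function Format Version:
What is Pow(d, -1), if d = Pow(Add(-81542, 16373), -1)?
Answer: -65169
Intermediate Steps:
d = Rational(-1, 65169) (d = Pow(-65169, -1) = Rational(-1, 65169) ≈ -1.5345e-5)
Pow(d, -1) = Pow(Rational(-1, 65169), -1) = -65169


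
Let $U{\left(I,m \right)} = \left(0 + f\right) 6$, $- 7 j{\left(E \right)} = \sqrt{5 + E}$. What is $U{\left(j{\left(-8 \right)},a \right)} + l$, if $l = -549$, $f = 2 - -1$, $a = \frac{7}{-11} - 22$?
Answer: $-531$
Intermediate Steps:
$j{\left(E \right)} = - \frac{\sqrt{5 + E}}{7}$
$a = - \frac{249}{11}$ ($a = 7 \left(- \frac{1}{11}\right) - 22 = - \frac{7}{11} - 22 = - \frac{249}{11} \approx -22.636$)
$f = 3$ ($f = 2 + 1 = 3$)
$U{\left(I,m \right)} = 18$ ($U{\left(I,m \right)} = \left(0 + 3\right) 6 = 3 \cdot 6 = 18$)
$U{\left(j{\left(-8 \right)},a \right)} + l = 18 - 549 = -531$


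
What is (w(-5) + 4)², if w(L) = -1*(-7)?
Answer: 121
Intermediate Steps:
w(L) = 7
(w(-5) + 4)² = (7 + 4)² = 11² = 121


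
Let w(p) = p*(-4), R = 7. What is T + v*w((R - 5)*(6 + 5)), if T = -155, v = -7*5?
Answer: 2925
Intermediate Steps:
w(p) = -4*p
v = -35
T + v*w((R - 5)*(6 + 5)) = -155 - (-140)*(7 - 5)*(6 + 5) = -155 - (-140)*2*11 = -155 - (-140)*22 = -155 - 35*(-88) = -155 + 3080 = 2925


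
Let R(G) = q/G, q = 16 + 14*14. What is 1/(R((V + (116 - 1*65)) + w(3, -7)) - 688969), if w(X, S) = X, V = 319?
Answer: -373/256985225 ≈ -1.4514e-6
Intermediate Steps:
q = 212 (q = 16 + 196 = 212)
R(G) = 212/G
1/(R((V + (116 - 1*65)) + w(3, -7)) - 688969) = 1/(212/((319 + (116 - 1*65)) + 3) - 688969) = 1/(212/((319 + (116 - 65)) + 3) - 688969) = 1/(212/((319 + 51) + 3) - 688969) = 1/(212/(370 + 3) - 688969) = 1/(212/373 - 688969) = 1/(-256985225/373) = -373/256985225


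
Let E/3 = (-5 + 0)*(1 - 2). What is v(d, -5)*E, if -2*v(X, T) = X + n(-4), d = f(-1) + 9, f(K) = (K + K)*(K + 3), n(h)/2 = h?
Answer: 45/2 ≈ 22.500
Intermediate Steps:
n(h) = 2*h
f(K) = 2*K*(3 + K) (f(K) = (2*K)*(3 + K) = 2*K*(3 + K))
d = 5 (d = 2*(-1)*(3 - 1) + 9 = 2*(-1)*2 + 9 = -4 + 9 = 5)
v(X, T) = 4 - X/2 (v(X, T) = -(X + 2*(-4))/2 = -(X - 8)/2 = -(-8 + X)/2 = 4 - X/2)
E = 15 (E = 3*((-5 + 0)*(1 - 2)) = 3*(-5*(-1)) = 3*5 = 15)
v(d, -5)*E = (4 - ½*5)*15 = (4 - 5/2)*15 = (3/2)*15 = 45/2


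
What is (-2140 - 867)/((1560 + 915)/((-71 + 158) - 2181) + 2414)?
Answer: -2098886/1684147 ≈ -1.2463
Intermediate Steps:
(-2140 - 867)/((1560 + 915)/((-71 + 158) - 2181) + 2414) = -3007/(2475/(87 - 2181) + 2414) = -3007/(2475/(-2094) + 2414) = -3007/(2475*(-1/2094) + 2414) = -3007/(-825/698 + 2414) = -3007/1684147/698 = -3007*698/1684147 = -2098886/1684147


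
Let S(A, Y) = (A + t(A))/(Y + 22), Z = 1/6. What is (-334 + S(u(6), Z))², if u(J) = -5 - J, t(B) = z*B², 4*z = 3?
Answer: 7724124769/70756 ≈ 1.0917e+5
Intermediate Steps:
z = ¾ (z = (¼)*3 = ¾ ≈ 0.75000)
t(B) = 3*B²/4
Z = ⅙ ≈ 0.16667
S(A, Y) = (A + 3*A²/4)/(22 + Y) (S(A, Y) = (A + 3*A²/4)/(Y + 22) = (A + 3*A²/4)/(22 + Y))
(-334 + S(u(6), Z))² = (-334 + (-5 - 1*6)*(4 + 3*(-5 - 1*6))/(4*(22 + ⅙)))² = (-334 + (-5 - 6)*(4 + 3*(-5 - 6))/(4*(133/6)))² = (-334 + (¼)*(-11)*(6/133)*(4 + 3*(-11)))² = (-334 + (¼)*(-11)*(6/133)*(4 - 33))² = (-334 + (¼)*(-11)*(6/133)*(-29))² = (-334 + 957/266)² = (-87887/266)² = 7724124769/70756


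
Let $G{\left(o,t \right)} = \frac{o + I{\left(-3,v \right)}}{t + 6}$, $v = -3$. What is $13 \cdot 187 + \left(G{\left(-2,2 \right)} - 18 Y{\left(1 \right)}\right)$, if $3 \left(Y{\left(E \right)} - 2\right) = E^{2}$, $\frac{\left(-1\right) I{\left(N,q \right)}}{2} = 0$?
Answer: $\frac{9555}{4} \approx 2388.8$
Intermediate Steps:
$I{\left(N,q \right)} = 0$ ($I{\left(N,q \right)} = \left(-2\right) 0 = 0$)
$Y{\left(E \right)} = 2 + \frac{E^{2}}{3}$
$G{\left(o,t \right)} = \frac{o}{6 + t}$ ($G{\left(o,t \right)} = \frac{o + 0}{t + 6} = \frac{o}{6 + t}$)
$13 \cdot 187 + \left(G{\left(-2,2 \right)} - 18 Y{\left(1 \right)}\right) = 13 \cdot 187 - \left(\frac{2}{6 + 2} + 18 \left(2 + \frac{1^{2}}{3}\right)\right) = 2431 - \left(\frac{1}{4} + 18 \left(2 + \frac{1}{3} \cdot 1\right)\right) = 2431 - \left(\frac{1}{4} + 18 \left(2 + \frac{1}{3}\right)\right) = 2431 - \frac{169}{4} = \frac{9555}{4}$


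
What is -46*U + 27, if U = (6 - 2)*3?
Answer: -525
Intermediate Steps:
U = 12 (U = 4*3 = 12)
-46*U + 27 = -46*12 + 27 = -552 + 27 = -525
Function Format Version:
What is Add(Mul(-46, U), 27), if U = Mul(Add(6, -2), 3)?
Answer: -525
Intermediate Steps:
U = 12 (U = Mul(4, 3) = 12)
Add(Mul(-46, U), 27) = Add(Mul(-46, 12), 27) = Add(-552, 27) = -525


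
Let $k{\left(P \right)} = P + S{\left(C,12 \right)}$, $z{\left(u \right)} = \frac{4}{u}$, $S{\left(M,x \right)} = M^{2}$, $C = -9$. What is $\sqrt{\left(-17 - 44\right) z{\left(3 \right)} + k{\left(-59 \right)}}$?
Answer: $\frac{i \sqrt{534}}{3} \approx 7.7028 i$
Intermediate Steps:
$k{\left(P \right)} = 81 + P$ ($k{\left(P \right)} = P + \left(-9\right)^{2} = P + 81 = 81 + P$)
$\sqrt{\left(-17 - 44\right) z{\left(3 \right)} + k{\left(-59 \right)}} = \sqrt{\left(-17 - 44\right) \frac{4}{3} + \left(81 - 59\right)} = \sqrt{- 61 \cdot 4 \cdot \frac{1}{3} + 22} = \sqrt{\left(-61\right) \frac{4}{3} + 22} = \sqrt{- \frac{244}{3} + 22} = \sqrt{- \frac{178}{3}} = \frac{i \sqrt{534}}{3}$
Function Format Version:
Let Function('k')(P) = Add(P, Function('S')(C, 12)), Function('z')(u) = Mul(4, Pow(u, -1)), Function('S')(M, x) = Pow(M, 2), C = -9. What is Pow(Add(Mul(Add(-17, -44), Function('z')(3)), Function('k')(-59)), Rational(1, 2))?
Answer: Mul(Rational(1, 3), I, Pow(534, Rational(1, 2))) ≈ Mul(7.7028, I)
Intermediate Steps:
Function('k')(P) = Add(81, P) (Function('k')(P) = Add(P, Pow(-9, 2)) = Add(P, 81) = Add(81, P))
Pow(Add(Mul(Add(-17, -44), Function('z')(3)), Function('k')(-59)), Rational(1, 2)) = Pow(Add(Mul(Add(-17, -44), Mul(4, Pow(3, -1))), Add(81, -59)), Rational(1, 2)) = Pow(Add(Mul(-61, Mul(4, Rational(1, 3))), 22), Rational(1, 2)) = Pow(Add(Mul(-61, Rational(4, 3)), 22), Rational(1, 2)) = Pow(Add(Rational(-244, 3), 22), Rational(1, 2)) = Pow(Rational(-178, 3), Rational(1, 2)) = Mul(Rational(1, 3), I, Pow(534, Rational(1, 2)))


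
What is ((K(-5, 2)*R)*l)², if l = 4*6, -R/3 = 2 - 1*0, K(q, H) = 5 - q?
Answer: 2073600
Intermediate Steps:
R = -6 (R = -3*(2 - 1*0) = -3*(2 + 0) = -3*2 = -6)
l = 24
((K(-5, 2)*R)*l)² = (((5 - 1*(-5))*(-6))*24)² = (((5 + 5)*(-6))*24)² = ((10*(-6))*24)² = (-60*24)² = (-1440)² = 2073600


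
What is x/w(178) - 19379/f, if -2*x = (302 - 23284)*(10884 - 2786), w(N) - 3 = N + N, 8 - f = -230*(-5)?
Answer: 106274759817/409978 ≈ 2.5922e+5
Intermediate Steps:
f = -1142 (f = 8 - (-230)*(-5) = 8 - 1*1150 = 8 - 1150 = -1142)
w(N) = 3 + 2*N (w(N) = 3 + (N + N) = 3 + 2*N)
x = 93054118 (x = -(302 - 23284)*(10884 - 2786)/2 = -(-11491)*8098 = -½*(-186108236) = 93054118)
x/w(178) - 19379/f = 93054118/(3 + 2*178) - 19379/(-1142) = 93054118/(3 + 356) - 19379*(-1/1142) = 93054118/359 + 19379/1142 = 106274759817/409978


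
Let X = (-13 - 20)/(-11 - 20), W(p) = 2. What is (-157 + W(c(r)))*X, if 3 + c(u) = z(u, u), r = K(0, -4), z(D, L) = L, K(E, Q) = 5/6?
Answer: -165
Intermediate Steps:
K(E, Q) = 5/6 (K(E, Q) = 5*(1/6) = 5/6)
r = 5/6 ≈ 0.83333
c(u) = -3 + u
X = 33/31 (X = -33/(-31) = -33*(-1/31) = 33/31 ≈ 1.0645)
(-157 + W(c(r)))*X = (-157 + 2)*(33/31) = -155*33/31 = -165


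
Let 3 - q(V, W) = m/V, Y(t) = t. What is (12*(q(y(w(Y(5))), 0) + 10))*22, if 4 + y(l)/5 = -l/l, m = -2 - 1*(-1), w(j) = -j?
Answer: 85536/25 ≈ 3421.4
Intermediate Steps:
m = -1 (m = -2 + 1 = -1)
y(l) = -25 (y(l) = -20 + 5*(-l/l) = -20 + 5*(-1*1) = -20 + 5*(-1) = -20 - 5 = -25)
q(V, W) = 3 + 1/V (q(V, W) = 3 - (-1)/V = 3 + 1/V)
(12*(q(y(w(Y(5))), 0) + 10))*22 = (12*((3 + 1/(-25)) + 10))*22 = (12*((3 - 1/25) + 10))*22 = (12*(74/25 + 10))*22 = (12*(324/25))*22 = (3888/25)*22 = 85536/25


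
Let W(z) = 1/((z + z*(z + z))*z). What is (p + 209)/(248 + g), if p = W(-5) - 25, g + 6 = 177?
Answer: 41399/94275 ≈ 0.43913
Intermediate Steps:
g = 171 (g = -6 + 177 = 171)
W(z) = 1/(z*(z + 2*z**2)) (W(z) = 1/((z + z*(2*z))*z) = 1/((z + 2*z**2)*z) = 1/(z*(z + 2*z**2)))
p = -5626/225 (p = 1/((-5)**2*(1 + 2*(-5))) - 25 = 1/(25*(1 - 10)) - 25 = (1/25)/(-9) - 25 = (1/25)*(-1/9) - 25 = -1/225 - 25 = -5626/225 ≈ -25.004)
(p + 209)/(248 + g) = (-5626/225 + 209)/(248 + 171) = (41399/225)/419 = (41399/225)*(1/419) = 41399/94275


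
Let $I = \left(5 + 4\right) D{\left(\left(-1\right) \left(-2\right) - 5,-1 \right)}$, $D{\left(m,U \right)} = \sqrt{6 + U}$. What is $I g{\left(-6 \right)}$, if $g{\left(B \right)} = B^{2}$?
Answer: $324 \sqrt{5} \approx 724.49$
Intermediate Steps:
$I = 9 \sqrt{5}$ ($I = \left(5 + 4\right) \sqrt{6 - 1} = 9 \sqrt{5} \approx 20.125$)
$I g{\left(-6 \right)} = 9 \sqrt{5} \left(-6\right)^{2} = 9 \sqrt{5} \cdot 36 = 324 \sqrt{5}$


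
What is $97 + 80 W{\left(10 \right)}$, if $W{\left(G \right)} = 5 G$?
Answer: $4097$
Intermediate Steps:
$97 + 80 W{\left(10 \right)} = 97 + 80 \cdot 5 \cdot 10 = 97 + 80 \cdot 50 = 97 + 4000 = 4097$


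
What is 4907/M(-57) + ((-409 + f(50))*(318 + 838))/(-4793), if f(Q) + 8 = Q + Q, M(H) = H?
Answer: -2631487/273201 ≈ -9.6320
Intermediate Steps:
f(Q) = -8 + 2*Q (f(Q) = -8 + (Q + Q) = -8 + 2*Q)
4907/M(-57) + ((-409 + f(50))*(318 + 838))/(-4793) = 4907/(-57) + ((-409 + (-8 + 2*50))*(318 + 838))/(-4793) = 4907*(-1/57) + ((-409 + (-8 + 100))*1156)*(-1/4793) = -4907/57 + ((-409 + 92)*1156)*(-1/4793) = -4907/57 - 317*1156*(-1/4793) = -4907/57 - 366452*(-1/4793) = -4907/57 + 366452/4793 = -2631487/273201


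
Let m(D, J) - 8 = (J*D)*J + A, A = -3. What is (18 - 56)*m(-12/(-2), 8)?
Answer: -14782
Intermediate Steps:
m(D, J) = 5 + D*J² (m(D, J) = 8 + ((J*D)*J - 3) = 8 + ((D*J)*J - 3) = 8 + (D*J² - 3) = 8 + (-3 + D*J²) = 5 + D*J²)
(18 - 56)*m(-12/(-2), 8) = (18 - 56)*(5 - 12/(-2)*8²) = -38*(5 - 12*(-½)*64) = -38*(5 + 6*64) = -38*(5 + 384) = -38*389 = -14782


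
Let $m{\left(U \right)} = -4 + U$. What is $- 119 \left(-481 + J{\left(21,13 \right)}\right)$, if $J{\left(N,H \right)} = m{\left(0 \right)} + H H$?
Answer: $37604$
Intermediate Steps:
$J{\left(N,H \right)} = -4 + H^{2}$ ($J{\left(N,H \right)} = \left(-4 + 0\right) + H H = -4 + H^{2}$)
$- 119 \left(-481 + J{\left(21,13 \right)}\right) = - 119 \left(-481 - \left(4 - 13^{2}\right)\right) = - 119 \left(-481 + \left(-4 + 169\right)\right) = - 119 \left(-481 + 165\right) = \left(-119\right) \left(-316\right) = 37604$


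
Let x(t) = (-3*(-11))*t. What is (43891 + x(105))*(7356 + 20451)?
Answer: 1316828292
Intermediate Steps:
x(t) = 33*t
(43891 + x(105))*(7356 + 20451) = (43891 + 33*105)*(7356 + 20451) = (43891 + 3465)*27807 = 47356*27807 = 1316828292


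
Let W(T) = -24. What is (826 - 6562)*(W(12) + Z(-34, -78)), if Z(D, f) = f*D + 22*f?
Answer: -5231232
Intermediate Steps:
Z(D, f) = 22*f + D*f (Z(D, f) = D*f + 22*f = 22*f + D*f)
(826 - 6562)*(W(12) + Z(-34, -78)) = (826 - 6562)*(-24 - 78*(22 - 34)) = -5736*(-24 - 78*(-12)) = -5736*(-24 + 936) = -5736*912 = -5231232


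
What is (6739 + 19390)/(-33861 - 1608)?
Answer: -26129/35469 ≈ -0.73667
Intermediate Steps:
(6739 + 19390)/(-33861 - 1608) = 26129/(-35469) = 26129*(-1/35469) = -26129/35469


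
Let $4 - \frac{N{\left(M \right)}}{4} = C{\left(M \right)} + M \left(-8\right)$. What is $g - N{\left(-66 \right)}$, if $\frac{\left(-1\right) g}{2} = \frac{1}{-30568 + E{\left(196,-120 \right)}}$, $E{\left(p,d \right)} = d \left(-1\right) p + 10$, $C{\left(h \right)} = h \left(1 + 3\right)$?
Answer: $\frac{3659761}{3519} \approx 1040.0$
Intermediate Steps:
$C{\left(h \right)} = 4 h$ ($C{\left(h \right)} = h 4 = 4 h$)
$N{\left(M \right)} = 16 + 16 M$ ($N{\left(M \right)} = 16 - 4 \left(4 M + M \left(-8\right)\right) = 16 - 4 \left(4 M - 8 M\right) = 16 - 4 \left(- 4 M\right) = 16 + 16 M$)
$E{\left(p,d \right)} = 10 - d p$ ($E{\left(p,d \right)} = - d p + 10 = 10 - d p$)
$g = \frac{1}{3519}$ ($g = - \frac{2}{-30568 - \left(-10 - 23520\right)} = - \frac{2}{-30568 + \left(10 + 23520\right)} = - \frac{2}{-30568 + 23530} = - \frac{2}{-7038} = \left(-2\right) \left(- \frac{1}{7038}\right) = \frac{1}{3519} \approx 0.00028417$)
$g - N{\left(-66 \right)} = \frac{1}{3519} - \left(16 + 16 \left(-66\right)\right) = \frac{1}{3519} - \left(16 - 1056\right) = \frac{1}{3519} - -1040 = \frac{1}{3519} + 1040 = \frac{3659761}{3519}$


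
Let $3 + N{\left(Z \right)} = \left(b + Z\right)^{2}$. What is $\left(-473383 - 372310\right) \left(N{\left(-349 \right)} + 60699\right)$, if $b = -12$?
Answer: $-161541739781$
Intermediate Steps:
$N{\left(Z \right)} = -3 + \left(-12 + Z\right)^{2}$
$\left(-473383 - 372310\right) \left(N{\left(-349 \right)} + 60699\right) = \left(-473383 - 372310\right) \left(\left(-3 + \left(-12 - 349\right)^{2}\right) + 60699\right) = - 845693 \left(\left(-3 + \left(-361\right)^{2}\right) + 60699\right) = - 845693 \left(\left(-3 + 130321\right) + 60699\right) = - 845693 \left(130318 + 60699\right) = \left(-845693\right) 191017 = -161541739781$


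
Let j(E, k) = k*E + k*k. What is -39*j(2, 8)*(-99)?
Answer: 308880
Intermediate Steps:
j(E, k) = k² + E*k (j(E, k) = E*k + k² = k² + E*k)
-39*j(2, 8)*(-99) = -312*(2 + 8)*(-99) = -312*10*(-99) = -39*80*(-99) = -3120*(-99) = 308880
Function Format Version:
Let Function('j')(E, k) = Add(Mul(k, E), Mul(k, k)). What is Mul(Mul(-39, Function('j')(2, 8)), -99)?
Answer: 308880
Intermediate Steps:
Function('j')(E, k) = Add(Pow(k, 2), Mul(E, k)) (Function('j')(E, k) = Add(Mul(E, k), Pow(k, 2)) = Add(Pow(k, 2), Mul(E, k)))
Mul(Mul(-39, Function('j')(2, 8)), -99) = Mul(Mul(-39, Mul(8, Add(2, 8))), -99) = Mul(Mul(-39, Mul(8, 10)), -99) = Mul(Mul(-39, 80), -99) = Mul(-3120, -99) = 308880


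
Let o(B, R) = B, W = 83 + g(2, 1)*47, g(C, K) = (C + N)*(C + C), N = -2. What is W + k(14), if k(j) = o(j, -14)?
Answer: 97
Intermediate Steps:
g(C, K) = 2*C*(-2 + C) (g(C, K) = (C - 2)*(C + C) = (-2 + C)*(2*C) = 2*C*(-2 + C))
W = 83 (W = 83 + (2*2*(-2 + 2))*47 = 83 + (2*2*0)*47 = 83 + 0*47 = 83 + 0 = 83)
k(j) = j
W + k(14) = 83 + 14 = 97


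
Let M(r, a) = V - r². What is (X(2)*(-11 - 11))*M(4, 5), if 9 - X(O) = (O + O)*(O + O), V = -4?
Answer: -3080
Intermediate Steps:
M(r, a) = -4 - r²
X(O) = 9 - 4*O² (X(O) = 9 - (O + O)*(O + O) = 9 - 2*O*2*O = 9 - 4*O²)
(X(2)*(-11 - 11))*M(4, 5) = ((9 - 4*2²)*(-11 - 11))*(-4 - 1*4²) = ((9 - 4*4)*(-22))*(-4 - 1*16) = ((9 - 16)*(-22))*(-4 - 16) = -7*(-22)*(-20) = 154*(-20) = -3080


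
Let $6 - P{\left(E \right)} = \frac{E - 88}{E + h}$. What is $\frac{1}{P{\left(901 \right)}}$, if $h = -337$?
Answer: $\frac{188}{857} \approx 0.21937$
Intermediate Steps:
$P{\left(E \right)} = 6 - \frac{-88 + E}{-337 + E}$ ($P{\left(E \right)} = 6 - \frac{E - 88}{E - 337} = 6 - \frac{-88 + E}{-337 + E}$)
$\frac{1}{P{\left(901 \right)}} = \frac{1}{\frac{1}{-337 + 901} \left(-1934 + 5 \cdot 901\right)} = \frac{1}{\frac{1}{564} \left(-1934 + 4505\right)} = \frac{1}{\frac{1}{564} \cdot 2571} = \frac{1}{\frac{857}{188}} = \frac{188}{857}$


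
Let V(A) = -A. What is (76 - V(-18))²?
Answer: 3364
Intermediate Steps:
(76 - V(-18))² = (76 - (-1)*(-18))² = (76 - 1*18)² = (76 - 18)² = 58² = 3364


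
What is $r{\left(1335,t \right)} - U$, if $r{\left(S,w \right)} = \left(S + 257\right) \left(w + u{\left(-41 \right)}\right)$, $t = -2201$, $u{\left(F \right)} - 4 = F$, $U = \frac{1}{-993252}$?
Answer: $- \frac{3538853577791}{993252} \approx -3.5629 \cdot 10^{6}$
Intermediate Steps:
$U = - \frac{1}{993252} \approx -1.0068 \cdot 10^{-6}$
$u{\left(F \right)} = 4 + F$
$r{\left(S,w \right)} = \left(-37 + w\right) \left(257 + S\right)$ ($r{\left(S,w \right)} = \left(S + 257\right) \left(w + \left(4 - 41\right)\right) = \left(257 + S\right) \left(w - 37\right) = \left(257 + S\right) \left(-37 + w\right) = \left(-37 + w\right) \left(257 + S\right)$)
$r{\left(1335,t \right)} - U = \left(-9509 - 49395 + 257 \left(-2201\right) + 1335 \left(-2201\right)\right) - - \frac{1}{993252} = \left(-9509 - 49395 - 565657 - 2938335\right) + \frac{1}{993252} = -3562896 + \frac{1}{993252} = - \frac{3538853577791}{993252}$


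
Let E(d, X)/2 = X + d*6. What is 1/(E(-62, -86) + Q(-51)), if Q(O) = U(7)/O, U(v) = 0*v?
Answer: -1/916 ≈ -0.0010917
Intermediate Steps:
U(v) = 0
E(d, X) = 2*X + 12*d (E(d, X) = 2*(X + d*6) = 2*(X + 6*d) = 2*X + 12*d)
Q(O) = 0 (Q(O) = 0/O = 0)
1/(E(-62, -86) + Q(-51)) = 1/((2*(-86) + 12*(-62)) + 0) = 1/((-172 - 744) + 0) = 1/(-916 + 0) = 1/(-916) = -1/916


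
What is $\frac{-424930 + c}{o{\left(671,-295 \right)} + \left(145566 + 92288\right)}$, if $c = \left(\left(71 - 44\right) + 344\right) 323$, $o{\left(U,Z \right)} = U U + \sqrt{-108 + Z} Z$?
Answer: $- \frac{41987144043}{94701960020} - \frac{18000723 i \sqrt{403}}{94701960020} \approx -0.44336 - 0.0038158 i$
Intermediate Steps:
$o{\left(U,Z \right)} = U^{2} + Z \sqrt{-108 + Z}$
$c = 119833$ ($c = \left(\left(71 - 44\right) + 344\right) 323 = \left(27 + 344\right) 323 = 371 \cdot 323 = 119833$)
$\frac{-424930 + c}{o{\left(671,-295 \right)} + \left(145566 + 92288\right)} = \frac{-424930 + 119833}{\left(671^{2} - 295 \sqrt{-108 - 295}\right) + \left(145566 + 92288\right)} = - \frac{305097}{\left(450241 - 295 \sqrt{-403}\right) + 237854} = - \frac{305097}{\left(450241 - 295 i \sqrt{403}\right) + 237854} = - \frac{305097}{688095 - 295 i \sqrt{403}}$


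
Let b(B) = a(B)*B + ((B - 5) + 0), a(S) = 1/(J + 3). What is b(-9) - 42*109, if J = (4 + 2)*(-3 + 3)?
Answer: -4595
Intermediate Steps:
J = 0 (J = 6*0 = 0)
a(S) = 1/3 (a(S) = 1/(0 + 3) = 1/3)
b(B) = -5 + 4*B/3 (b(B) = B/3 + ((B - 5) + 0) = B/3 + ((-5 + B) + 0) = B/3 + (-5 + B) = -5 + 4*B/3)
b(-9) - 42*109 = (-5 + (4/3)*(-9)) - 42*109 = (-5 - 12) - 4578 = -17 - 4578 = -4595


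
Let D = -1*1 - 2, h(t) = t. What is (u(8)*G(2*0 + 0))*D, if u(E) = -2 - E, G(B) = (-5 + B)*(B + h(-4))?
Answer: 600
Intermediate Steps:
D = -3 (D = -1 - 2 = -3)
G(B) = (-5 + B)*(-4 + B) (G(B) = (-5 + B)*(B - 4) = (-5 + B)*(-4 + B))
(u(8)*G(2*0 + 0))*D = ((-2 - 1*8)*(20 + (2*0 + 0)**2 - 9*(2*0 + 0)))*(-3) = ((-2 - 8)*(20 + (0 + 0)**2 - 9*(0 + 0)))*(-3) = -10*(20 + 0**2 - 9*0)*(-3) = -10*(20 + 0 + 0)*(-3) = -10*20*(-3) = -200*(-3) = 600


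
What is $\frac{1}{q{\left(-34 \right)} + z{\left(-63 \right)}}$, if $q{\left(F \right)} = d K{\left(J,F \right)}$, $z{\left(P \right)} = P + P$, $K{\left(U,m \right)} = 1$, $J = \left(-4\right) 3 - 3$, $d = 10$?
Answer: $- \frac{1}{116} \approx -0.0086207$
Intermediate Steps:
$J = -15$ ($J = -12 - 3 = -15$)
$z{\left(P \right)} = 2 P$
$q{\left(F \right)} = 10$ ($q{\left(F \right)} = 10 \cdot 1 = 10$)
$\frac{1}{q{\left(-34 \right)} + z{\left(-63 \right)}} = \frac{1}{10 + 2 \left(-63\right)} = \frac{1}{10 - 126} = \frac{1}{-116} = - \frac{1}{116}$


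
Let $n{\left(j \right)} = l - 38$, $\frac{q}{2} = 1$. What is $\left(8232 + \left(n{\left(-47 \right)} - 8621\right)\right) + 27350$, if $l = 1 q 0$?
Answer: $26923$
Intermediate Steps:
$q = 2$ ($q = 2 \cdot 1 = 2$)
$l = 0$ ($l = 1 \cdot 2 \cdot 0 = 2 \cdot 0 = 0$)
$n{\left(j \right)} = -38$ ($n{\left(j \right)} = 0 - 38 = -38$)
$\left(8232 + \left(n{\left(-47 \right)} - 8621\right)\right) + 27350 = \left(8232 - 8659\right) + 27350 = -427 + 27350 = 26923$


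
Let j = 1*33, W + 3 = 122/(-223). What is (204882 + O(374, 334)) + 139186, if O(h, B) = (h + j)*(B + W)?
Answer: 106719401/223 ≈ 4.7856e+5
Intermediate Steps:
W = -791/223 (W = -3 + 122/(-223) = -3 + 122*(-1/223) = -3 - 122/223 = -791/223 ≈ -3.5471)
j = 33
O(h, B) = (33 + h)*(-791/223 + B) (O(h, B) = (h + 33)*(B - 791/223) = (33 + h)*(-791/223 + B))
(204882 + O(374, 334)) + 139186 = (204882 + (-26103/223 + 33*334 - 791/223*374 + 334*374)) + 139186 = (204882 + (-26103/223 + 11022 - 295834/223 + 124916)) + 139186 = (204882 + 29992237/223) + 139186 = 75680923/223 + 139186 = 106719401/223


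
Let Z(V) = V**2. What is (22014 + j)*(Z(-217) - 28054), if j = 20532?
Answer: 809863110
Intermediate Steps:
(22014 + j)*(Z(-217) - 28054) = (22014 + 20532)*((-217)**2 - 28054) = 42546*(47089 - 28054) = 42546*19035 = 809863110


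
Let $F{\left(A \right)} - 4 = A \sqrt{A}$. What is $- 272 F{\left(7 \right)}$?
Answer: $-1088 - 1904 \sqrt{7} \approx -6125.5$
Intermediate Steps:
$F{\left(A \right)} = 4 + A^{\frac{3}{2}}$ ($F{\left(A \right)} = 4 + A \sqrt{A} = 4 + A^{\frac{3}{2}}$)
$- 272 F{\left(7 \right)} = - 272 \left(4 + 7^{\frac{3}{2}}\right) = - 272 \left(4 + 7 \sqrt{7}\right) = -1088 - 1904 \sqrt{7}$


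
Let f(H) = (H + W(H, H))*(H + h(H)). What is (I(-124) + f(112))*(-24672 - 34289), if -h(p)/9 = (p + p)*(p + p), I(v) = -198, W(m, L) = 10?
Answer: 3247559026502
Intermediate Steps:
h(p) = -36*p² (h(p) = -9*(p + p)*(p + p) = -9*2*p*2*p = -36*p²)
f(H) = (10 + H)*(H - 36*H²) (f(H) = (H + 10)*(H - 36*H²) = (10 + H)*(H - 36*H²))
(I(-124) + f(112))*(-24672 - 34289) = (-198 + 112*(10 - 359*112 - 36*112²))*(-24672 - 34289) = (-198 + 112*(10 - 40208 - 36*12544))*(-58961) = (-198 + 112*(10 - 40208 - 451584))*(-58961) = (-198 + 112*(-491782))*(-58961) = (-198 - 55079584)*(-58961) = -55079782*(-58961) = 3247559026502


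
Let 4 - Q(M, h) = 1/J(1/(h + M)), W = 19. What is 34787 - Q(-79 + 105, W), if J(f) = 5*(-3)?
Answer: 521744/15 ≈ 34783.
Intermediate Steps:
J(f) = -15
Q(M, h) = 61/15 (Q(M, h) = 4 - 1/(-15) = 4 - 1*(-1/15) = 4 + 1/15 = 61/15)
34787 - Q(-79 + 105, W) = 34787 - 1*61/15 = 34787 - 61/15 = 521744/15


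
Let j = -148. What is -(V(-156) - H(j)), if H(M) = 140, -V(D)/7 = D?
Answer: -952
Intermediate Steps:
V(D) = -7*D
-(V(-156) - H(j)) = -(-7*(-156) - 1*140) = -(1092 - 140) = -1*952 = -952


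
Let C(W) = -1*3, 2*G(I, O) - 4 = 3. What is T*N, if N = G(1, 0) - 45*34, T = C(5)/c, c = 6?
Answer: 3053/4 ≈ 763.25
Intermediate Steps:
G(I, O) = 7/2 (G(I, O) = 2 + (½)*3 = 2 + 3/2 = 7/2)
C(W) = -3
T = -½ (T = -3/6 = -3*⅙ = -½ ≈ -0.50000)
N = -3053/2 (N = 7/2 - 45*34 = 7/2 - 1530 = -3053/2 ≈ -1526.5)
T*N = -½*(-3053/2) = 3053/4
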